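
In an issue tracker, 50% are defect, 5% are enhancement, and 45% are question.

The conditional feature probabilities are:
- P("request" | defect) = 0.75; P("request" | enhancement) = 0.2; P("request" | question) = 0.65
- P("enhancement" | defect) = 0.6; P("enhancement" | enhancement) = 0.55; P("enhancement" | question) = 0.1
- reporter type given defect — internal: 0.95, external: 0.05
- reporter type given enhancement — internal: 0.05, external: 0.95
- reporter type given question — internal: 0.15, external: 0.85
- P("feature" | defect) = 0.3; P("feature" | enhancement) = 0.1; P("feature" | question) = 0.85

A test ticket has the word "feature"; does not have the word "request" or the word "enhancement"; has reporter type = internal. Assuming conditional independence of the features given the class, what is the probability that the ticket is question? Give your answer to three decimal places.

0.558

defect: 0.5 × (1−0.75) × (1−0.6) × 0.95 × 0.3 = 0.01425
enhancement: 0.05 × (1−0.2) × (1−0.55) × 0.05 × 0.1 = 0.00009
question: 0.45 × (1−0.65) × (1−0.1) × 0.15 × 0.85 = 0.018073125
P(question | x) = 0.018073125 / 0.032413125 ≈ 0.558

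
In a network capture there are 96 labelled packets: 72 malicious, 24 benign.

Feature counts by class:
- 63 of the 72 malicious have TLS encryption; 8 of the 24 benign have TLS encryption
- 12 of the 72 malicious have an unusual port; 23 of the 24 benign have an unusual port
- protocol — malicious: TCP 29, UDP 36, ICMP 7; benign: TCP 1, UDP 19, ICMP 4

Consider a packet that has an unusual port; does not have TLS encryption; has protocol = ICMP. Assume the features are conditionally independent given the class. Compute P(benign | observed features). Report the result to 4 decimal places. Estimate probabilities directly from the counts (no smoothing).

malicious: (72/96) × (9/72) × (12/72) × (7/72) ≈ 0.0015191
benign: (24/96) × (16/24) × (23/24) × (4/24) ≈ 0.0266204
P(benign | x) = 0.0266204 / 0.0281395 ≈ 0.9460

0.9460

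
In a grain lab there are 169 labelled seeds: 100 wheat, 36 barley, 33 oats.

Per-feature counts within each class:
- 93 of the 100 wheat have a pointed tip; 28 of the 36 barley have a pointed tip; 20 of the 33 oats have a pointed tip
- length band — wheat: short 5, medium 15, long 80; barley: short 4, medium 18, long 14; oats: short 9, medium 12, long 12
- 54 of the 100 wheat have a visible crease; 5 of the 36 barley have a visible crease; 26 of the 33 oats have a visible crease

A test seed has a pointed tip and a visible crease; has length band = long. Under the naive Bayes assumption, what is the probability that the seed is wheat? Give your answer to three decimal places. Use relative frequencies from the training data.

0.847

wheat: (100/169) × (93/100) × (80/100) × (54/100) ≈ 0.237728
barley: (36/169) × (28/36) × (14/36) × (5/36) ≈ 0.00894879
oats: (33/169) × (20/33) × (12/33) × (26/33) ≈ 0.0339055
P(wheat | x) = 0.237728 / 0.28058229 ≈ 0.847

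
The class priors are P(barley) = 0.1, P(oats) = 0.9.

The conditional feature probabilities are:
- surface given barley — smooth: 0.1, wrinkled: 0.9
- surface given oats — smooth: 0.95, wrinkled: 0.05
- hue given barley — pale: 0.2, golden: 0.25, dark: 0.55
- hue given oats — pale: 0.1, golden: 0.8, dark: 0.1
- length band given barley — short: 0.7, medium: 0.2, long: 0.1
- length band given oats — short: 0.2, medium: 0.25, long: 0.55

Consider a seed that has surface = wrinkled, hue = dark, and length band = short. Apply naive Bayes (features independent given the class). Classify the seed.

barley

barley: 0.1 × 0.9 × 0.55 × 0.7 = 0.03465
oats: 0.9 × 0.05 × 0.1 × 0.2 = 0.0009
Highest score → barley.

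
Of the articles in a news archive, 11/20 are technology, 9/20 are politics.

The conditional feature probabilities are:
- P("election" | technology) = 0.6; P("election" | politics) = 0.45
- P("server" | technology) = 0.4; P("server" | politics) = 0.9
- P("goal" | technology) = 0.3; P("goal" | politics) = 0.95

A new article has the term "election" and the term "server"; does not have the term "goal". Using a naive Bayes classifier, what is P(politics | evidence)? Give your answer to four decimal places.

0.0898

technology: 0.55 × 0.6 × 0.4 × (1−0.3) = 0.0924
politics: 0.45 × 0.45 × 0.9 × (1−0.95) = 0.0091125
P(politics | x) = 0.0091125 / 0.1015125 ≈ 0.0898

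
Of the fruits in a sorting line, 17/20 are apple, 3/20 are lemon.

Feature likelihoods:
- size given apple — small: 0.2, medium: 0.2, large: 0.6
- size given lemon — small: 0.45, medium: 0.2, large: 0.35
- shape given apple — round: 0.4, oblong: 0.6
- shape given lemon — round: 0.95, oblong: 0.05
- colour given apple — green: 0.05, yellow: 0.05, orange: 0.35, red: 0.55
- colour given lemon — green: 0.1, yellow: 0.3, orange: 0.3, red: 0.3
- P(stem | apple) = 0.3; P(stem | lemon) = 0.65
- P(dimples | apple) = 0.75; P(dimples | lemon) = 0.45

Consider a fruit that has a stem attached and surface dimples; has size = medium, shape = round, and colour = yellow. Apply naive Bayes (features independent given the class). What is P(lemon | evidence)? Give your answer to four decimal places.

apple: 0.85 × 0.2 × 0.4 × 0.05 × 0.3 × 0.75 = 0.000765
lemon: 0.15 × 0.2 × 0.95 × 0.3 × 0.65 × 0.45 = 0.002500875
P(lemon | x) = 0.002500875 / 0.003265875 ≈ 0.7658

0.7658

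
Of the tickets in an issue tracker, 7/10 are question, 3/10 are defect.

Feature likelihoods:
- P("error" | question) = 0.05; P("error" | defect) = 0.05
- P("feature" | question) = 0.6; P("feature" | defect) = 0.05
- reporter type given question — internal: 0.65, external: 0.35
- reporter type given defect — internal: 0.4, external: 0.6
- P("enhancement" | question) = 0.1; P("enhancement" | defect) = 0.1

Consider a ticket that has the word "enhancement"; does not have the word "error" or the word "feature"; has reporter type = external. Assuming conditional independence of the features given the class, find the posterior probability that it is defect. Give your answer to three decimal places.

question: 0.7 × (1−0.05) × (1−0.6) × 0.35 × 0.1 = 0.00931
defect: 0.3 × (1−0.05) × (1−0.05) × 0.6 × 0.1 = 0.016245
P(defect | x) = 0.016245 / 0.025555 ≈ 0.636

0.636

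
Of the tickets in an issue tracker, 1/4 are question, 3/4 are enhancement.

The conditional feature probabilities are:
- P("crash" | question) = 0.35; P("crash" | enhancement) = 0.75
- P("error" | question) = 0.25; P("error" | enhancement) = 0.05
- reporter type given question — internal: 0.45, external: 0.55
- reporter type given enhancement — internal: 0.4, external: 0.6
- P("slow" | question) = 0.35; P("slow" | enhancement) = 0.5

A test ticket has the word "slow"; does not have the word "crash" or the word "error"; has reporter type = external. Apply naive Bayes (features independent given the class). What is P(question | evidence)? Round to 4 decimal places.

0.3051

question: 0.25 × (1−0.35) × (1−0.25) × 0.55 × 0.35 = 0.0234609375
enhancement: 0.75 × (1−0.75) × (1−0.05) × 0.6 × 0.5 = 0.0534375
P(question | x) = 0.0234609375 / 0.0768984375 ≈ 0.3051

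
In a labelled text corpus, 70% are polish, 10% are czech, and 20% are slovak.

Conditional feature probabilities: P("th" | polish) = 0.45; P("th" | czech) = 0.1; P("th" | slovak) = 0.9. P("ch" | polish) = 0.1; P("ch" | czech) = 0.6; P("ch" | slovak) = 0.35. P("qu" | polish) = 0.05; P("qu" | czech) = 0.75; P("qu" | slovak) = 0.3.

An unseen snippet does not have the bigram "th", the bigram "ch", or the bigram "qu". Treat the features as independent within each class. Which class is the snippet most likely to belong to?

polish

polish: 0.7 × (1−0.45) × (1−0.1) × (1−0.05) = 0.329175
czech: 0.1 × (1−0.1) × (1−0.6) × (1−0.75) = 0.009
slovak: 0.2 × (1−0.9) × (1−0.35) × (1−0.3) = 0.0091
Highest score → polish.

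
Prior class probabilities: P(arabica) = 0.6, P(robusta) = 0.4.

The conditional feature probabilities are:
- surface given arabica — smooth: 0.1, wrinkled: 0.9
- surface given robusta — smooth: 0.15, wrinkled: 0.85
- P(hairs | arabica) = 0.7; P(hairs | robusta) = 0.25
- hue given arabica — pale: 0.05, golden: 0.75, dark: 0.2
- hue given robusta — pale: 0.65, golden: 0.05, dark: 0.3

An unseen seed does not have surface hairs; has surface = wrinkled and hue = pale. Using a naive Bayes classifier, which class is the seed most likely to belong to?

arabica: 0.6 × 0.9 × (1−0.7) × 0.05 = 0.0081
robusta: 0.4 × 0.85 × (1−0.25) × 0.65 = 0.16575
Highest score → robusta.

robusta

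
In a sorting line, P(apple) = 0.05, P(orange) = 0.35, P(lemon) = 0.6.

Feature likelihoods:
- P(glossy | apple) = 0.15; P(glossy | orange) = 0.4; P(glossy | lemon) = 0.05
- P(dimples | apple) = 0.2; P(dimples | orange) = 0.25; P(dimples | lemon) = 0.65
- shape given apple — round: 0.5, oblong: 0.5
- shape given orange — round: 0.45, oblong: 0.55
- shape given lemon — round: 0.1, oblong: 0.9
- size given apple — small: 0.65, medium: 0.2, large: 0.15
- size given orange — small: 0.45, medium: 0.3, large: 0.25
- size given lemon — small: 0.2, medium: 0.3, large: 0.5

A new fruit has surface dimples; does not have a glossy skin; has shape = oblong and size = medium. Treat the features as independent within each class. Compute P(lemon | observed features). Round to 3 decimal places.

apple: 0.05 × (1−0.15) × 0.2 × 0.5 × 0.2 = 0.00085
orange: 0.35 × (1−0.4) × 0.25 × 0.55 × 0.3 = 0.0086625
lemon: 0.6 × (1−0.05) × 0.65 × 0.9 × 0.3 = 0.100035
P(lemon | x) = 0.100035 / 0.1095475 ≈ 0.913

0.913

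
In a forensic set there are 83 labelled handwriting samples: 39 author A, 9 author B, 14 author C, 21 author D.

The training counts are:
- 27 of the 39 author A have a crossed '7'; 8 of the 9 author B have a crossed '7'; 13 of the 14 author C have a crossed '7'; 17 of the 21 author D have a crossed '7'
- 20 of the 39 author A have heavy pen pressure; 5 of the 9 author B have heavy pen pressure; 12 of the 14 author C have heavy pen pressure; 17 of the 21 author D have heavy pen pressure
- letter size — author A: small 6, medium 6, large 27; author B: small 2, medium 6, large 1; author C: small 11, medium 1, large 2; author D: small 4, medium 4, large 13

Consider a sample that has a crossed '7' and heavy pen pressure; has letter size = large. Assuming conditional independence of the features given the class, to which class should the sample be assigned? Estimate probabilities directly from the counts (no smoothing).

author A: (39/83) × (27/39) × (20/39) × (27/39) ≈ 0.115492
author B: (9/83) × (8/9) × (5/9) × (1/9) ≈ 0.00594972
author C: (14/83) × (13/14) × (12/14) × (2/14) ≈ 0.0191788
author D: (21/83) × (17/21) × (17/21) × (13/21) ≈ 0.102642
Highest score → author A.

author A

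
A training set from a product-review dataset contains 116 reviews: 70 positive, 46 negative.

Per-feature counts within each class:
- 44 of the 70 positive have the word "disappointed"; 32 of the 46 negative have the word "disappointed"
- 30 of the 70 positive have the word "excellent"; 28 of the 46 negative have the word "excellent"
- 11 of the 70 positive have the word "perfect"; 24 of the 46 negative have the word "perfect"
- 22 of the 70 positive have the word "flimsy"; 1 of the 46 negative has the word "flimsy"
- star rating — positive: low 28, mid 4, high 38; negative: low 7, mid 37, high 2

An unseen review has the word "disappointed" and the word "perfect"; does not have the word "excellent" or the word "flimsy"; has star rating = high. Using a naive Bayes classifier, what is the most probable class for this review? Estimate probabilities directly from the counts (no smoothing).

positive: (70/116) × (44/70) × (40/70) × (11/70) × (48/70) × (38/70) ≈ 0.0126789
negative: (46/116) × (32/46) × (18/46) × (24/46) × (45/46) × (2/46) ≈ 0.00239545
Highest score → positive.

positive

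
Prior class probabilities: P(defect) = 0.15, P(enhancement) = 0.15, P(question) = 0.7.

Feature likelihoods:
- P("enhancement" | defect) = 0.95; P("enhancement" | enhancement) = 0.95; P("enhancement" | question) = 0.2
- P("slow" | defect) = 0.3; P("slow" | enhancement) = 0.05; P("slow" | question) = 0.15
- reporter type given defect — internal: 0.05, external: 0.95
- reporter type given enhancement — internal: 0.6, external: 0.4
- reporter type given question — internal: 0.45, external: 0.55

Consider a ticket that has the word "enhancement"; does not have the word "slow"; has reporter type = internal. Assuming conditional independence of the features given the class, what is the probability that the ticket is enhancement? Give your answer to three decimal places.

0.581

defect: 0.15 × 0.95 × (1−0.3) × 0.05 = 0.0049875
enhancement: 0.15 × 0.95 × (1−0.05) × 0.6 = 0.081225
question: 0.7 × 0.2 × (1−0.15) × 0.45 = 0.05355
P(enhancement | x) = 0.081225 / 0.1397625 ≈ 0.581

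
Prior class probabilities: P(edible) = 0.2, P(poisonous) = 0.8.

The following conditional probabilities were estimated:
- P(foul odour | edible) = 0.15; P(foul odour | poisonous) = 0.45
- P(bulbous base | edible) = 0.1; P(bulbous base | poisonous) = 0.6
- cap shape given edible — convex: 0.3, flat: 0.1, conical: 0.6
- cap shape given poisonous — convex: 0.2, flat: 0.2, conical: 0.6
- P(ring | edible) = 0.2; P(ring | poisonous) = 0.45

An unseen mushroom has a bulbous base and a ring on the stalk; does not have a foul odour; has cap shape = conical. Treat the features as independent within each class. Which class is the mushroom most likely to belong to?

poisonous

edible: 0.2 × (1−0.15) × 0.1 × 0.6 × 0.2 = 0.00204
poisonous: 0.8 × (1−0.45) × 0.6 × 0.6 × 0.45 = 0.07128
Highest score → poisonous.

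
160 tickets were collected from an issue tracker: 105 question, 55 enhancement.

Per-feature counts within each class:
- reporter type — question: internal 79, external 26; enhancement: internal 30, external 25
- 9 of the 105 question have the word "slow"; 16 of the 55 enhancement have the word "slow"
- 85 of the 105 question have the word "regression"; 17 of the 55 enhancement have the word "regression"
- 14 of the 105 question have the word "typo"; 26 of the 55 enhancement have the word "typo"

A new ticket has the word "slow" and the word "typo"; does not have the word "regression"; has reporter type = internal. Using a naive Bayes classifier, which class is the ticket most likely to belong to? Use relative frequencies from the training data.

question: (105/160) × (79/105) × (9/105) × (20/105) × (14/105) ≈ 0.00107483
enhancement: (55/160) × (30/55) × (16/55) × (38/55) × (26/55) ≈ 0.0178152
Highest score → enhancement.

enhancement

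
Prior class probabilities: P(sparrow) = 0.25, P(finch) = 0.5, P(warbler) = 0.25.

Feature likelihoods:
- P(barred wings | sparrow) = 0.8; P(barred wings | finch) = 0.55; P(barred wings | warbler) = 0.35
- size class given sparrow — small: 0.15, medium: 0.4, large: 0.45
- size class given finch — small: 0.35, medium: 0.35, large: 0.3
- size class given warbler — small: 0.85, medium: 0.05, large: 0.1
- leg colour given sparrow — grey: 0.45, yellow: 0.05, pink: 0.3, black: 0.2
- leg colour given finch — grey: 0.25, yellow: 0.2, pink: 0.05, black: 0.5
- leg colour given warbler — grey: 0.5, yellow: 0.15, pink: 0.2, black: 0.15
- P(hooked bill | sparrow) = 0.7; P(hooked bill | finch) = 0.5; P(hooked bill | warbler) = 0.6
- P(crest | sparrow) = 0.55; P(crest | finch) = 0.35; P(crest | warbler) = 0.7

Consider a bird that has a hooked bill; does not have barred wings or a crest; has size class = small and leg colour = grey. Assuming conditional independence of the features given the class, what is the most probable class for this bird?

warbler

sparrow: 0.25 × (1−0.8) × 0.15 × 0.45 × 0.7 × (1−0.55) = 0.001063125
finch: 0.5 × (1−0.55) × 0.35 × 0.25 × 0.5 × (1−0.35) = 0.0063984375
warbler: 0.25 × (1−0.35) × 0.85 × 0.5 × 0.6 × (1−0.7) = 0.01243125
Highest score → warbler.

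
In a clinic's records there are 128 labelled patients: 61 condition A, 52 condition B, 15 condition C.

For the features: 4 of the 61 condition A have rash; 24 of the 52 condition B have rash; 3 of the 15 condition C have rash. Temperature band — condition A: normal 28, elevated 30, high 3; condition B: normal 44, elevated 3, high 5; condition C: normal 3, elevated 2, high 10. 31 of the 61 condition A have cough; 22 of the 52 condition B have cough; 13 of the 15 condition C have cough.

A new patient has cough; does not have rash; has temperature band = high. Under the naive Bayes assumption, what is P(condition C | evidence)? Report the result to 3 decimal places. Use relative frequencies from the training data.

0.730

condition A: (61/128) × (57/61) × (3/61) × (31/61) ≈ 0.0111298
condition B: (52/128) × (28/52) × (5/52) × (22/52) ≈ 0.00889885
condition C: (15/128) × (12/15) × (10/15) × (13/15) ≈ 0.0541667
P(condition C | x) = 0.0541667 / 0.07419535 ≈ 0.730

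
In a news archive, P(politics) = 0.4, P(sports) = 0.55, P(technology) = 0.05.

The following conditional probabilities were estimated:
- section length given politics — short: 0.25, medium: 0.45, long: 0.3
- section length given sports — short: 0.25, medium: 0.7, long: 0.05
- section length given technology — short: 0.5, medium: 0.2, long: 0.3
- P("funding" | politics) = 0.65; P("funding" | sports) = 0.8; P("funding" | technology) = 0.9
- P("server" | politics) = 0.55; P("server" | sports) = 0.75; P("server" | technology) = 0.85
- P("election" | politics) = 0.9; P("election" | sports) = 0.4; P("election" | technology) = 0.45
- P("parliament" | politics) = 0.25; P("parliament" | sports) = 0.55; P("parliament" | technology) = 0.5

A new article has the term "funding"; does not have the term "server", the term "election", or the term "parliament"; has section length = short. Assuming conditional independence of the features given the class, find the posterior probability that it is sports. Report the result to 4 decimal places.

politics: 0.4 × 0.25 × 0.65 × (1−0.55) × (1−0.9) × (1−0.25) = 0.00219375
sports: 0.55 × 0.25 × 0.8 × (1−0.75) × (1−0.4) × (1−0.55) = 0.007425
technology: 0.05 × 0.5 × 0.9 × (1−0.85) × (1−0.45) × (1−0.5) = 0.000928125
P(sports | x) = 0.007425 / 0.010546875 ≈ 0.7040

0.7040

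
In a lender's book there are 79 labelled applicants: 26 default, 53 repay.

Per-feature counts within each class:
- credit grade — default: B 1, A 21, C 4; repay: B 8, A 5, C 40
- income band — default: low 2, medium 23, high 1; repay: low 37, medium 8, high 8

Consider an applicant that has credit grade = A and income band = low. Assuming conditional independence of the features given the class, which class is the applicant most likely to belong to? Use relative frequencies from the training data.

default: (26/79) × (21/26) × (2/26) ≈ 0.0204479
repay: (53/79) × (5/53) × (37/53) ≈ 0.0441844
Highest score → repay.

repay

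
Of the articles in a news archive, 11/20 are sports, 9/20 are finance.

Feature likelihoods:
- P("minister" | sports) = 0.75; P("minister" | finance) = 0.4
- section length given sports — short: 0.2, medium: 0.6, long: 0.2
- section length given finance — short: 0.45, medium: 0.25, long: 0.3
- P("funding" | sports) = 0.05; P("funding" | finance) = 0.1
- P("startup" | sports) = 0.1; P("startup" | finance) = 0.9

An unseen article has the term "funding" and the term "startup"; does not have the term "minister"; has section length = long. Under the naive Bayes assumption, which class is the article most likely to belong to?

sports: 0.55 × (1−0.75) × 0.2 × 0.05 × 0.1 = 0.0001375
finance: 0.45 × (1−0.4) × 0.3 × 0.1 × 0.9 = 0.00729
Highest score → finance.

finance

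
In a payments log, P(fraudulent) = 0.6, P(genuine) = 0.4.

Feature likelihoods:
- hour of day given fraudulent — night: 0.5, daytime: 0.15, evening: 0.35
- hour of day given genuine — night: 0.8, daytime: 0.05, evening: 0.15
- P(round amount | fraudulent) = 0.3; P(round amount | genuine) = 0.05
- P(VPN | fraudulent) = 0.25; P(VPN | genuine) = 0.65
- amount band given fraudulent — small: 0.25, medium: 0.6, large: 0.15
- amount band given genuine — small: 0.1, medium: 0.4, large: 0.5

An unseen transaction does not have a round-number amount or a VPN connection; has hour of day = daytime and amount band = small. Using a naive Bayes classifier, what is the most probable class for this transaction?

fraudulent: 0.6 × 0.15 × (1−0.3) × (1−0.25) × 0.25 = 0.0118125
genuine: 0.4 × 0.05 × (1−0.05) × (1−0.65) × 0.1 = 0.000665
Highest score → fraudulent.

fraudulent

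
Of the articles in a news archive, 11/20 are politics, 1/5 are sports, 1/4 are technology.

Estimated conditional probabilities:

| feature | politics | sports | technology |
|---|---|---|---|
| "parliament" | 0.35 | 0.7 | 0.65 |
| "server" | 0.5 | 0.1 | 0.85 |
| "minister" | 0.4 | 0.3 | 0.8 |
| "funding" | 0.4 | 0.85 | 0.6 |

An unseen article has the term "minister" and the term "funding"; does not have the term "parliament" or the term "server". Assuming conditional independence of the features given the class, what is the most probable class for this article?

politics: 0.55 × (1−0.35) × (1−0.5) × 0.4 × 0.4 = 0.0286
sports: 0.2 × (1−0.7) × (1−0.1) × 0.3 × 0.85 = 0.01377
technology: 0.25 × (1−0.65) × (1−0.85) × 0.8 × 0.6 = 0.0063
Highest score → politics.

politics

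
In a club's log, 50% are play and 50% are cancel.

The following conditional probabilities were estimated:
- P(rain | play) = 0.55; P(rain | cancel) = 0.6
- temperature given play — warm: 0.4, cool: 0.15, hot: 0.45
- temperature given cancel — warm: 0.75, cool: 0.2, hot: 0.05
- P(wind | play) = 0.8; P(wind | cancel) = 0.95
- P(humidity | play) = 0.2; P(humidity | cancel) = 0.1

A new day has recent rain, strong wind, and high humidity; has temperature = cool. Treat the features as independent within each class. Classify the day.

play: 0.5 × 0.55 × 0.15 × 0.8 × 0.2 = 0.0066
cancel: 0.5 × 0.6 × 0.2 × 0.95 × 0.1 = 0.0057
Highest score → play.

play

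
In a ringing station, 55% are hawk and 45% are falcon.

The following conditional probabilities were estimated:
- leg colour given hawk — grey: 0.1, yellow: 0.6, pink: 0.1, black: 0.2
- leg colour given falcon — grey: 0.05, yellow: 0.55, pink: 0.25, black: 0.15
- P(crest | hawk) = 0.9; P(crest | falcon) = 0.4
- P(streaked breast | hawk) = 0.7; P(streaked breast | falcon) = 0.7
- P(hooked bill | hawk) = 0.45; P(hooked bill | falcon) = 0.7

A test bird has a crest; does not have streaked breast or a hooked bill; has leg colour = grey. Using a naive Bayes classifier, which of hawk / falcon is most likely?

hawk

hawk: 0.55 × 0.1 × 0.9 × (1−0.7) × (1−0.45) = 0.0081675
falcon: 0.45 × 0.05 × 0.4 × (1−0.7) × (1−0.7) = 0.00081
Highest score → hawk.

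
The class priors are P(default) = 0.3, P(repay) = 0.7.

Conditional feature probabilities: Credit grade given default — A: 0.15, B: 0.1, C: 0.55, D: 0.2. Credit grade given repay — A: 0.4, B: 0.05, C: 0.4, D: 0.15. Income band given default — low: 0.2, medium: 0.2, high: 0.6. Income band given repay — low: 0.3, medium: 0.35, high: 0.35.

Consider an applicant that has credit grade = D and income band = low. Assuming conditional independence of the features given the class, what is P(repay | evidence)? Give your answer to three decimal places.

default: 0.3 × 0.2 × 0.2 = 0.012
repay: 0.7 × 0.15 × 0.3 = 0.0315
P(repay | x) = 0.0315 / 0.0435 ≈ 0.724

0.724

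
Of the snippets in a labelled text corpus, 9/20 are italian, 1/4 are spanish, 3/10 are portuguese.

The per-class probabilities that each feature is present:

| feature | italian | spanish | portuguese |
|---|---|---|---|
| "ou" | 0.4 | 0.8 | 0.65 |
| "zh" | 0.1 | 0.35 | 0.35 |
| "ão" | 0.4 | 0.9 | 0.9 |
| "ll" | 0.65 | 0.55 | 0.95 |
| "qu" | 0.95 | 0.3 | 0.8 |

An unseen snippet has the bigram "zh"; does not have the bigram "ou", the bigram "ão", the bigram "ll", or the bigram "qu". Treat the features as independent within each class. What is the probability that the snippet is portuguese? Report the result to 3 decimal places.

0.042

italian: 0.45 × (1−0.4) × 0.1 × (1−0.4) × (1−0.65) × (1−0.95) = 0.0002835
spanish: 0.25 × (1−0.8) × 0.35 × (1−0.9) × (1−0.55) × (1−0.3) = 0.00055125
portuguese: 0.3 × (1−0.65) × 0.35 × (1−0.9) × (1−0.95) × (1−0.8) = 0.00003675
P(portuguese | x) = 0.00003675 / 0.0008715 ≈ 0.042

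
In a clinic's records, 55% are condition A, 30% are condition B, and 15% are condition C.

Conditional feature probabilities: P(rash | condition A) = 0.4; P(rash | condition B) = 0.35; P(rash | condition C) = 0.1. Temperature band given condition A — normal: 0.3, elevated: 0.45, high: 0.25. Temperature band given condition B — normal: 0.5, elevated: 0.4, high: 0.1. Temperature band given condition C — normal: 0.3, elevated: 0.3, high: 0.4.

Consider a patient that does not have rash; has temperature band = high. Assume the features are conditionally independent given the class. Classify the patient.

condition A

condition A: 0.55 × (1−0.4) × 0.25 = 0.0825
condition B: 0.3 × (1−0.35) × 0.1 = 0.0195
condition C: 0.15 × (1−0.1) × 0.4 = 0.054
Highest score → condition A.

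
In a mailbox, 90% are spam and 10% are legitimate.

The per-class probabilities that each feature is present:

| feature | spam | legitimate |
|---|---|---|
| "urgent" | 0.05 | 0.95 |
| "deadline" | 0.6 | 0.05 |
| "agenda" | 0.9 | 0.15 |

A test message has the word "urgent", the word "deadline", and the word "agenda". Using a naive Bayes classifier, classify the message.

spam

spam: 0.9 × 0.05 × 0.6 × 0.9 = 0.0243
legitimate: 0.1 × 0.95 × 0.05 × 0.15 = 0.0007125
Highest score → spam.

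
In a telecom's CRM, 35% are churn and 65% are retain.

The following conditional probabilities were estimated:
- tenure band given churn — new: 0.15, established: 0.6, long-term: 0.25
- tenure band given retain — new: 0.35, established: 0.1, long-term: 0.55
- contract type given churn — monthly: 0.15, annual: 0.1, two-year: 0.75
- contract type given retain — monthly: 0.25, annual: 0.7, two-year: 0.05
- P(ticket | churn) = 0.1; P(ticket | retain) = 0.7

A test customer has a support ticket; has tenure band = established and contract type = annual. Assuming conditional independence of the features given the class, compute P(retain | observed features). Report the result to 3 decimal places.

0.938

churn: 0.35 × 0.6 × 0.1 × 0.1 = 0.0021
retain: 0.65 × 0.1 × 0.7 × 0.7 = 0.03185
P(retain | x) = 0.03185 / 0.03395 ≈ 0.938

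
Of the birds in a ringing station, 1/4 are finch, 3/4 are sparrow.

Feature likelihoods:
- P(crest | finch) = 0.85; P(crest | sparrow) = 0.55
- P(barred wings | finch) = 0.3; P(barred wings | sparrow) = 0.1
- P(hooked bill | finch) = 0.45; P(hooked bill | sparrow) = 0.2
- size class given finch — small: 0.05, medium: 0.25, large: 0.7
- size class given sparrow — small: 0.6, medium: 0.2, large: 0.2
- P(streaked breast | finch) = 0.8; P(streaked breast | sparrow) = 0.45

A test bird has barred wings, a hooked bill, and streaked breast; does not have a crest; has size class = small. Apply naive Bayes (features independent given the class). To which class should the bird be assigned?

sparrow

finch: 0.25 × (1−0.85) × 0.3 × 0.45 × 0.05 × 0.8 = 0.0002025
sparrow: 0.75 × (1−0.55) × 0.1 × 0.2 × 0.6 × 0.45 = 0.0018225
Highest score → sparrow.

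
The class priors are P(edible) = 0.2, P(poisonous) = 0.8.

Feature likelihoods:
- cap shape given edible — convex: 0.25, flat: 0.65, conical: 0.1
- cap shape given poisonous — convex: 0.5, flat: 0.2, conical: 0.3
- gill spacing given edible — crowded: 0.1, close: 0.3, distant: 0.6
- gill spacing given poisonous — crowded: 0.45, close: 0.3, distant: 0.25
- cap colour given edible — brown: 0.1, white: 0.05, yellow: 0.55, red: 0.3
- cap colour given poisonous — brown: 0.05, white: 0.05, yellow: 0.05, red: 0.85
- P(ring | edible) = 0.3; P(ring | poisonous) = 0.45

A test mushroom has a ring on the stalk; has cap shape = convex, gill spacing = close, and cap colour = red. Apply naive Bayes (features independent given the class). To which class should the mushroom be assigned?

poisonous

edible: 0.2 × 0.25 × 0.3 × 0.3 × 0.3 = 0.00135
poisonous: 0.8 × 0.5 × 0.3 × 0.85 × 0.45 = 0.0459
Highest score → poisonous.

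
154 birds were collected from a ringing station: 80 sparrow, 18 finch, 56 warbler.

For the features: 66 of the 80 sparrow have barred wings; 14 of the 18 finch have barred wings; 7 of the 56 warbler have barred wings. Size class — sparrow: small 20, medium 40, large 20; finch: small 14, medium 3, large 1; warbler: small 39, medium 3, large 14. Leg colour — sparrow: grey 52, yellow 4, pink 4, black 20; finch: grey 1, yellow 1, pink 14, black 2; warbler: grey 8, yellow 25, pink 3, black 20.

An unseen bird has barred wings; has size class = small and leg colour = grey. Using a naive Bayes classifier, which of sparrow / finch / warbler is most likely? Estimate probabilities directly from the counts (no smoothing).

sparrow

sparrow: (80/154) × (66/80) × (20/80) × (52/80) ≈ 0.0696429
finch: (18/154) × (14/18) × (14/18) × (1/18) ≈ 0.00392817
warbler: (56/154) × (7/56) × (39/56) × (8/56) ≈ 0.00452226
Highest score → sparrow.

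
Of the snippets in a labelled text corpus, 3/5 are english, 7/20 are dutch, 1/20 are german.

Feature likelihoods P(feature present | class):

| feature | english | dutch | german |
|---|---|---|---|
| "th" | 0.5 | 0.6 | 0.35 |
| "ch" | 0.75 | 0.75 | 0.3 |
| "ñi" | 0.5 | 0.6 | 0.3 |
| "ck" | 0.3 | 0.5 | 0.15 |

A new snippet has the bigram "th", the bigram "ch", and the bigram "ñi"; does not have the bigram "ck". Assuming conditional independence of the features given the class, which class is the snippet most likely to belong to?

english: 0.6 × 0.5 × 0.75 × 0.5 × (1−0.3) = 0.07875
dutch: 0.35 × 0.6 × 0.75 × 0.6 × (1−0.5) = 0.04725
german: 0.05 × 0.35 × 0.3 × 0.3 × (1−0.15) = 0.00133875
Highest score → english.

english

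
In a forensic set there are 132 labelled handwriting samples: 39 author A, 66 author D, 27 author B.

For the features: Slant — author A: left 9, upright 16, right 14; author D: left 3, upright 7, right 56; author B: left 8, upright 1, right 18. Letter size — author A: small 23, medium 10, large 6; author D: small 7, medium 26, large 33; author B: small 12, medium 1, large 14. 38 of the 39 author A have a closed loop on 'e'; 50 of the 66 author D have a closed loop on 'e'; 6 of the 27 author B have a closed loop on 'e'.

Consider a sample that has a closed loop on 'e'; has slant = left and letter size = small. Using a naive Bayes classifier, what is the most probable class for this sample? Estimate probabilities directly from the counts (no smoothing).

author A: (39/132) × (9/39) × (23/39) × (38/39) ≈ 0.0391788
author D: (66/132) × (3/66) × (7/66) × (50/66) ≈ 0.00182611
author B: (27/132) × (8/27) × (12/27) × (6/27) ≈ 0.00598578
Highest score → author A.

author A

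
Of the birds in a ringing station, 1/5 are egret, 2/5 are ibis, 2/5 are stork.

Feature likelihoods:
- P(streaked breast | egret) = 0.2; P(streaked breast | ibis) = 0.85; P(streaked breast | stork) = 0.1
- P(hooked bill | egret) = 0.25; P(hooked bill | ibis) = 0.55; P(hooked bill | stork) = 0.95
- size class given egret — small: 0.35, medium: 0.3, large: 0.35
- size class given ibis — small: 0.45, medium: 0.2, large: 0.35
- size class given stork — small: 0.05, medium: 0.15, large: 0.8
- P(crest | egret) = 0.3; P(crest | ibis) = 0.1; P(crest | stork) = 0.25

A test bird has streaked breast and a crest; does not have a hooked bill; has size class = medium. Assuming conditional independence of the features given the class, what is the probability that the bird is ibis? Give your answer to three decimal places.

egret: 0.2 × 0.2 × (1−0.25) × 0.3 × 0.3 = 0.0027
ibis: 0.4 × 0.85 × (1−0.55) × 0.2 × 0.1 = 0.00306
stork: 0.4 × 0.1 × (1−0.95) × 0.15 × 0.25 = 0.000075
P(ibis | x) = 0.00306 / 0.005835 ≈ 0.524

0.524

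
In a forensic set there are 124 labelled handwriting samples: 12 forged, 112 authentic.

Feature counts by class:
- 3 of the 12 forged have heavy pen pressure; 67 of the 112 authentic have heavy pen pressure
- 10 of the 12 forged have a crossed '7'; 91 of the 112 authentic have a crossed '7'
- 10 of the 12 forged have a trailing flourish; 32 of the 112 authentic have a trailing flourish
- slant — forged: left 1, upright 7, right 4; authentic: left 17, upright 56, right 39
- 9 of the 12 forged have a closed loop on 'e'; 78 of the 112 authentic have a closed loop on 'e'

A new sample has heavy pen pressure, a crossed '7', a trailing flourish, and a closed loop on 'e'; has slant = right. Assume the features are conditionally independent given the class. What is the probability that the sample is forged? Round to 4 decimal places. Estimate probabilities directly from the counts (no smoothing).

forged: (12/124) × (3/12) × (10/12) × (10/12) × (4/12) × (9/12) ≈ 0.00420027
authentic: (112/124) × (67/112) × (91/112) × (32/112) × (39/112) × (78/112) ≈ 0.0304181
P(forged | x) = 0.00420027 / 0.03461837 ≈ 0.1213

0.1213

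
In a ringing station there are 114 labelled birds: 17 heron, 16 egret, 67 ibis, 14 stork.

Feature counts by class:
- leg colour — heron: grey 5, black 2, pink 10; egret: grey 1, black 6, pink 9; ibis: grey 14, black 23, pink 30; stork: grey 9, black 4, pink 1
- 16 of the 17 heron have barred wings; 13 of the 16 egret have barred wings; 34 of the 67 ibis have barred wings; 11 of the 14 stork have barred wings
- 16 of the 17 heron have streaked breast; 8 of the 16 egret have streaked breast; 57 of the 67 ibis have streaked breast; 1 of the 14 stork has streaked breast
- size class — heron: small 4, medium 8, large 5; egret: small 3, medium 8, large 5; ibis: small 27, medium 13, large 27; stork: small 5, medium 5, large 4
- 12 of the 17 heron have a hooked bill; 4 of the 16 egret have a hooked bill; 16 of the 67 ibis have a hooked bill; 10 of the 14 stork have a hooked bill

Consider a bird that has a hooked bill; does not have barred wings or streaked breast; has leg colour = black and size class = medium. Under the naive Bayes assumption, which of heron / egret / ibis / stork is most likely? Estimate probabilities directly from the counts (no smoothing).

stork

heron: (17/114) × (2/17) × (1/17) × (1/17) × (8/17) × (12/17) ≈ 0.0000201651
egret: (16/114) × (6/16) × (3/16) × (8/16) × (8/16) × (4/16) ≈ 0.000616776
ibis: (67/114) × (23/67) × (33/67) × (10/67) × (13/67) × (16/67) ≈ 0.000687228
stork: (14/114) × (4/14) × (3/14) × (13/14) × (5/14) × (10/14) ≈ 0.00178106
Highest score → stork.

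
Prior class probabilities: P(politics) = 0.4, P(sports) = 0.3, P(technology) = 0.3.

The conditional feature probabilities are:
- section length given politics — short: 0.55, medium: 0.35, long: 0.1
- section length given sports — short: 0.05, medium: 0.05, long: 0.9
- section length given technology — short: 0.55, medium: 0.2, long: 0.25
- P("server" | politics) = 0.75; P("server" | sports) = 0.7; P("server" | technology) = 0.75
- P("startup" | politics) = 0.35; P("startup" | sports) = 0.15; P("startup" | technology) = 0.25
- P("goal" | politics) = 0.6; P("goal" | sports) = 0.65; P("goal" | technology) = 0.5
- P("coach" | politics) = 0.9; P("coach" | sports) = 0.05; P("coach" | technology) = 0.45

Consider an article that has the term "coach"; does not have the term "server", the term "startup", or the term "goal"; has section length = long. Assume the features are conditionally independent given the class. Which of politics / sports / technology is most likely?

technology

politics: 0.4 × 0.1 × (1−0.75) × (1−0.35) × (1−0.6) × 0.9 = 0.00234
sports: 0.3 × 0.9 × (1−0.7) × (1−0.15) × (1−0.65) × 0.05 = 0.001204875
technology: 0.3 × 0.25 × (1−0.75) × (1−0.25) × (1−0.5) × 0.45 = 0.0031640625
Highest score → technology.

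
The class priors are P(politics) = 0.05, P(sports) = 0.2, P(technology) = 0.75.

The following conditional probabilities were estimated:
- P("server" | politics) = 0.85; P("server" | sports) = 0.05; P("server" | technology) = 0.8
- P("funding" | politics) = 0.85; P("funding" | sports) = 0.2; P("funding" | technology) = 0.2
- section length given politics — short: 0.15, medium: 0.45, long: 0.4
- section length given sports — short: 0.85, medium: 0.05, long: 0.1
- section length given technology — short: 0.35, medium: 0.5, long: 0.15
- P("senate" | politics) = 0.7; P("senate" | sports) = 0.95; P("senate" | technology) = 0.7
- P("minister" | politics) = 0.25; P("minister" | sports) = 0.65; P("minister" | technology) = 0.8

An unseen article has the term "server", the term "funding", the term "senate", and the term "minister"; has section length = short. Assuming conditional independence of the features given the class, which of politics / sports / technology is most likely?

politics: 0.05 × 0.85 × 0.85 × 0.15 × 0.7 × 0.25 = 0.00094828125
sports: 0.2 × 0.05 × 0.2 × 0.85 × 0.95 × 0.65 = 0.00104975
technology: 0.75 × 0.8 × 0.2 × 0.35 × 0.7 × 0.8 = 0.02352
Highest score → technology.

technology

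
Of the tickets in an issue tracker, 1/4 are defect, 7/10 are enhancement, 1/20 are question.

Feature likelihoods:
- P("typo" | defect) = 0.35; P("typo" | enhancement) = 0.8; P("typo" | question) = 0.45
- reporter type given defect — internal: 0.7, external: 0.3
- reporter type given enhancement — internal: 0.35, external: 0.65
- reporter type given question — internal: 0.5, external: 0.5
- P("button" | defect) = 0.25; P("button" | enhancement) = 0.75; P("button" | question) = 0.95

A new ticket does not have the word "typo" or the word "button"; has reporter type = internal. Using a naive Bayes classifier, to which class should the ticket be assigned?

defect: 0.25 × (1−0.35) × 0.7 × (1−0.25) = 0.0853125
enhancement: 0.7 × (1−0.8) × 0.35 × (1−0.75) = 0.01225
question: 0.05 × (1−0.45) × 0.5 × (1−0.95) = 0.0006875
Highest score → defect.

defect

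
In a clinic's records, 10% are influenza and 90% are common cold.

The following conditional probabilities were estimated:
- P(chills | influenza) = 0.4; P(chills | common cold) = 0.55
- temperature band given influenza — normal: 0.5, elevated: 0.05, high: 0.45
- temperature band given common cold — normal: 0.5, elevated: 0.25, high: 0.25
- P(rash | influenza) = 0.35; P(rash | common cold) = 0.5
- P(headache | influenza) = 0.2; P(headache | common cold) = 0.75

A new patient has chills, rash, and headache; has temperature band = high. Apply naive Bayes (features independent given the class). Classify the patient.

influenza: 0.1 × 0.4 × 0.45 × 0.35 × 0.2 = 0.00126
common cold: 0.9 × 0.55 × 0.25 × 0.5 × 0.75 = 0.04640625
Highest score → common cold.

common cold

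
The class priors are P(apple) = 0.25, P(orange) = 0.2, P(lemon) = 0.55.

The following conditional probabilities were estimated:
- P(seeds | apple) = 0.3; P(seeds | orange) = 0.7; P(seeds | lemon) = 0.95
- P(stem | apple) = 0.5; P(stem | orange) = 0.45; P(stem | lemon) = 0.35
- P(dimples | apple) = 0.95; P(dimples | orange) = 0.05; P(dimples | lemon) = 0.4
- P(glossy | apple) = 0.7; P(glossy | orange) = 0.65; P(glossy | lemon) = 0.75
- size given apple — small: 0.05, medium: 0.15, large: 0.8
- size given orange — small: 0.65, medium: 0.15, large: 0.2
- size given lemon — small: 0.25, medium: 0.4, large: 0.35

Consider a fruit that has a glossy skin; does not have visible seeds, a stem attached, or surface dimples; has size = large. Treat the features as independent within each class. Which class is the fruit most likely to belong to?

apple: 0.25 × (1−0.3) × (1−0.5) × (1−0.95) × 0.7 × 0.8 = 0.00245
orange: 0.2 × (1−0.7) × (1−0.45) × (1−0.05) × 0.65 × 0.2 = 0.0040755
lemon: 0.55 × (1−0.95) × (1−0.35) × (1−0.4) × 0.75 × 0.35 = 0.0028153125
Highest score → orange.

orange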